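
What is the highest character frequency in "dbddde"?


Input: dbddde
Character counts:
  'b': 1
  'd': 4
  'e': 1
Maximum frequency: 4

4


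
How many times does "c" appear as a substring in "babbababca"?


Searching for "c" in "babbababca"
Scanning each position:
  Position 0: "b" => no
  Position 1: "a" => no
  Position 2: "b" => no
  Position 3: "b" => no
  Position 4: "a" => no
  Position 5: "b" => no
  Position 6: "a" => no
  Position 7: "b" => no
  Position 8: "c" => MATCH
  Position 9: "a" => no
Total occurrences: 1

1


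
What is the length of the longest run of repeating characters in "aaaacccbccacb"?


Input: "aaaacccbccacb"
Scanning for longest run:
  Position 1 ('a'): continues run of 'a', length=2
  Position 2 ('a'): continues run of 'a', length=3
  Position 3 ('a'): continues run of 'a', length=4
  Position 4 ('c'): new char, reset run to 1
  Position 5 ('c'): continues run of 'c', length=2
  Position 6 ('c'): continues run of 'c', length=3
  Position 7 ('b'): new char, reset run to 1
  Position 8 ('c'): new char, reset run to 1
  Position 9 ('c'): continues run of 'c', length=2
  Position 10 ('a'): new char, reset run to 1
  Position 11 ('c'): new char, reset run to 1
  Position 12 ('b'): new char, reset run to 1
Longest run: 'a' with length 4

4


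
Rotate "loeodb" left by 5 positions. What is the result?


Input: "loeodb", rotate left by 5
First 5 characters: "loeod"
Remaining characters: "b"
Concatenate remaining + first: "b" + "loeod" = "bloeod"

bloeod


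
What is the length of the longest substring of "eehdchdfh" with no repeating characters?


Input: "eehdchdfh"
Sliding window (track last position of each char):
  Position 0 ('e'): window [0,0] length 1 -- new best
  Position 1 ('e'): repeat (last at 0), move window start to 1
  Position 1 ('e'): window [1,1] length 1
  Position 2 ('h'): window [1,2] length 2 -- new best
  Position 3 ('d'): window [1,3] length 3 -- new best
  Position 4 ('c'): window [1,4] length 4 -- new best
  Position 5 ('h'): repeat (last at 2), move window start to 3
  Position 5 ('h'): window [3,5] length 3
  Position 6 ('d'): repeat (last at 3), move window start to 4
  Position 6 ('d'): window [4,6] length 3
  Position 7 ('f'): window [4,7] length 4
  Position 8 ('h'): repeat (last at 5), move window start to 6
  Position 8 ('h'): window [6,8] length 3
Longest substring with no repeats: "ehdc" with length 4

4


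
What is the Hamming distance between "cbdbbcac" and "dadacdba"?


Comparing "cbdbbcac" and "dadacdba" position by position:
  Position 0: 'c' vs 'd' => differ
  Position 1: 'b' vs 'a' => differ
  Position 2: 'd' vs 'd' => same
  Position 3: 'b' vs 'a' => differ
  Position 4: 'b' vs 'c' => differ
  Position 5: 'c' vs 'd' => differ
  Position 6: 'a' vs 'b' => differ
  Position 7: 'c' vs 'a' => differ
Total differences (Hamming distance): 7

7


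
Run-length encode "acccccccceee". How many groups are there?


Input: acccccccceee
Scanning for consecutive runs:
  Group 1: 'a' x 1 (positions 0-0)
  Group 2: 'c' x 8 (positions 1-8)
  Group 3: 'e' x 3 (positions 9-11)
Total groups: 3

3


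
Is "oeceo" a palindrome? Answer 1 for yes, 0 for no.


Input: oeceo
Reversed: oeceo
  Compare pos 0 ('o') with pos 4 ('o'): match
  Compare pos 1 ('e') with pos 3 ('e'): match
Result: palindrome

1


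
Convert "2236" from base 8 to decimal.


Input: "2236" in base 8
Positional expansion:
  Digit '2' (value 2) x 8^3 = 1024
  Digit '2' (value 2) x 8^2 = 128
  Digit '3' (value 3) x 8^1 = 24
  Digit '6' (value 6) x 8^0 = 6
Sum = 1182

1182


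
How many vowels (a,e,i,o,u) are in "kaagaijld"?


Input: kaagaijld
Checking each character:
  'k' at position 0: consonant
  'a' at position 1: vowel (running total: 1)
  'a' at position 2: vowel (running total: 2)
  'g' at position 3: consonant
  'a' at position 4: vowel (running total: 3)
  'i' at position 5: vowel (running total: 4)
  'j' at position 6: consonant
  'l' at position 7: consonant
  'd' at position 8: consonant
Total vowels: 4

4


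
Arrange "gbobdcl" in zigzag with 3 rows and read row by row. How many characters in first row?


Zigzag "gbobdcl" into 3 rows:
Placing characters:
  'g' => row 0
  'b' => row 1
  'o' => row 2
  'b' => row 1
  'd' => row 0
  'c' => row 1
  'l' => row 2
Rows:
  Row 0: "gd"
  Row 1: "bbc"
  Row 2: "ol"
First row length: 2

2


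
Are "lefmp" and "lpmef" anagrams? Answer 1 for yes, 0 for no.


Strings: "lefmp", "lpmef"
Sorted first:  eflmp
Sorted second: eflmp
Sorted forms match => anagrams

1


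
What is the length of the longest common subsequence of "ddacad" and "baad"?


LCS of "ddacad" and "baad"
DP table:
           b    a    a    d
      0    0    0    0    0
  d   0    0    0    0    1
  d   0    0    0    0    1
  a   0    0    1    1    1
  c   0    0    1    1    1
  a   0    0    1    2    2
  d   0    0    1    2    3
LCS length = dp[6][4] = 3

3


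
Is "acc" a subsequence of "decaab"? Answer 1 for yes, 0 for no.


Check if "acc" is a subsequence of "decaab"
Greedy scan:
  Position 0 ('d'): no match needed
  Position 1 ('e'): no match needed
  Position 2 ('c'): no match needed
  Position 3 ('a'): matches sub[0] = 'a'
  Position 4 ('a'): no match needed
  Position 5 ('b'): no match needed
Only matched 1/3 characters => not a subsequence

0


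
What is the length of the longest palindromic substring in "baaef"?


Input: "baaef"
Checking substrings for palindromes:
  [1:3] "aa" (len 2) => palindrome
Longest palindromic substring: "aa" with length 2

2


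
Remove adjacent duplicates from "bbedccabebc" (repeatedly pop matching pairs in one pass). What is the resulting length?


Input: bbedccabebc
Stack-based adjacent duplicate removal:
  Read 'b': push. Stack: b
  Read 'b': matches stack top 'b' => pop. Stack: (empty)
  Read 'e': push. Stack: e
  Read 'd': push. Stack: ed
  Read 'c': push. Stack: edc
  Read 'c': matches stack top 'c' => pop. Stack: ed
  Read 'a': push. Stack: eda
  Read 'b': push. Stack: edab
  Read 'e': push. Stack: edabe
  Read 'b': push. Stack: edabeb
  Read 'c': push. Stack: edabebc
Final stack: "edabebc" (length 7)

7


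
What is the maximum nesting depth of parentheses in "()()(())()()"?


Input: "()()(())()()"
Tracking depth:
  Position 0 '(': depth becomes 1
  Position 1 ')': depth becomes 0
  Position 2 '(': depth becomes 1
  Position 3 ')': depth becomes 0
  Position 4 '(': depth becomes 1
  Position 5 '(': depth becomes 2
  Position 6 ')': depth becomes 1
  Position 7 ')': depth becomes 0
  Position 8 '(': depth becomes 1
  Position 9 ')': depth becomes 0
  Position 10 '(': depth becomes 1
  Position 11 ')': depth becomes 0
Maximum depth reached: 2

2


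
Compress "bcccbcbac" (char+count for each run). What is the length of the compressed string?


Input: bcccbcbac
Runs:
  'b' x 1 => "b1"
  'c' x 3 => "c3"
  'b' x 1 => "b1"
  'c' x 1 => "c1"
  'b' x 1 => "b1"
  'a' x 1 => "a1"
  'c' x 1 => "c1"
Compressed: "b1c3b1c1b1a1c1"
Compressed length: 14

14


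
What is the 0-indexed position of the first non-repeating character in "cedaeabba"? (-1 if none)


Input: cedaeabba
Character frequencies:
  'a': 3
  'b': 2
  'c': 1
  'd': 1
  'e': 2
Scanning left to right for freq == 1:
  Position 0 ('c'): unique! => answer = 0

0


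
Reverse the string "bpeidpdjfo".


Input: bpeidpdjfo
Reading characters right to left:
  Position 9: 'o'
  Position 8: 'f'
  Position 7: 'j'
  Position 6: 'd'
  Position 5: 'p'
  Position 4: 'd'
  Position 3: 'i'
  Position 2: 'e'
  Position 1: 'p'
  Position 0: 'b'
Reversed: ofjdpdiepb

ofjdpdiepb


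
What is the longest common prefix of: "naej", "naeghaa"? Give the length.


Words: naej, naeghaa
  Position 0: all 'n' => match
  Position 1: all 'a' => match
  Position 2: all 'e' => match
  Position 3: ('j', 'g') => mismatch, stop
LCP = "nae" (length 3)

3


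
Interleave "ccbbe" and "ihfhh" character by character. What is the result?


Interleaving "ccbbe" and "ihfhh":
  Position 0: 'c' from first, 'i' from second => "ci"
  Position 1: 'c' from first, 'h' from second => "ch"
  Position 2: 'b' from first, 'f' from second => "bf"
  Position 3: 'b' from first, 'h' from second => "bh"
  Position 4: 'e' from first, 'h' from second => "eh"
Result: cichbfbheh

cichbfbheh


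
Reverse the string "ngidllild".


Input: ngidllild
Reading characters right to left:
  Position 8: 'd'
  Position 7: 'l'
  Position 6: 'i'
  Position 5: 'l'
  Position 4: 'l'
  Position 3: 'd'
  Position 2: 'i'
  Position 1: 'g'
  Position 0: 'n'
Reversed: dlilldign

dlilldign


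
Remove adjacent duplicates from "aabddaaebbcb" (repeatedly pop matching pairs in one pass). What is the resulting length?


Input: aabddaaebbcb
Stack-based adjacent duplicate removal:
  Read 'a': push. Stack: a
  Read 'a': matches stack top 'a' => pop. Stack: (empty)
  Read 'b': push. Stack: b
  Read 'd': push. Stack: bd
  Read 'd': matches stack top 'd' => pop. Stack: b
  Read 'a': push. Stack: ba
  Read 'a': matches stack top 'a' => pop. Stack: b
  Read 'e': push. Stack: be
  Read 'b': push. Stack: beb
  Read 'b': matches stack top 'b' => pop. Stack: be
  Read 'c': push. Stack: bec
  Read 'b': push. Stack: becb
Final stack: "becb" (length 4)

4


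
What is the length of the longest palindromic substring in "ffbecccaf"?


Input: "ffbecccaf"
Checking substrings for palindromes:
  [4:7] "ccc" (len 3) => palindrome
  [0:2] "ff" (len 2) => palindrome
  [4:6] "cc" (len 2) => palindrome
  [5:7] "cc" (len 2) => palindrome
Longest palindromic substring: "ccc" with length 3

3


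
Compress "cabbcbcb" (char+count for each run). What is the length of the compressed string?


Input: cabbcbcb
Runs:
  'c' x 1 => "c1"
  'a' x 1 => "a1"
  'b' x 2 => "b2"
  'c' x 1 => "c1"
  'b' x 1 => "b1"
  'c' x 1 => "c1"
  'b' x 1 => "b1"
Compressed: "c1a1b2c1b1c1b1"
Compressed length: 14

14


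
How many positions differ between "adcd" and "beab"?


Comparing "adcd" and "beab" position by position:
  Position 0: 'a' vs 'b' => DIFFER
  Position 1: 'd' vs 'e' => DIFFER
  Position 2: 'c' vs 'a' => DIFFER
  Position 3: 'd' vs 'b' => DIFFER
Positions that differ: 4

4


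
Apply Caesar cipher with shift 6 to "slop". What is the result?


Caesar cipher: shift "slop" by 6
  's' (pos 18) + 6 = pos 24 = 'y'
  'l' (pos 11) + 6 = pos 17 = 'r'
  'o' (pos 14) + 6 = pos 20 = 'u'
  'p' (pos 15) + 6 = pos 21 = 'v'
Result: yruv

yruv


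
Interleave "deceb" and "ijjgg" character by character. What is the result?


Interleaving "deceb" and "ijjgg":
  Position 0: 'd' from first, 'i' from second => "di"
  Position 1: 'e' from first, 'j' from second => "ej"
  Position 2: 'c' from first, 'j' from second => "cj"
  Position 3: 'e' from first, 'g' from second => "eg"
  Position 4: 'b' from first, 'g' from second => "bg"
Result: diejcjegbg

diejcjegbg


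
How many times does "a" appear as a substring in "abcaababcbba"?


Searching for "a" in "abcaababcbba"
Scanning each position:
  Position 0: "a" => MATCH
  Position 1: "b" => no
  Position 2: "c" => no
  Position 3: "a" => MATCH
  Position 4: "a" => MATCH
  Position 5: "b" => no
  Position 6: "a" => MATCH
  Position 7: "b" => no
  Position 8: "c" => no
  Position 9: "b" => no
  Position 10: "b" => no
  Position 11: "a" => MATCH
Total occurrences: 5

5


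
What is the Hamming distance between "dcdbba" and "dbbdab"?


Comparing "dcdbba" and "dbbdab" position by position:
  Position 0: 'd' vs 'd' => same
  Position 1: 'c' vs 'b' => differ
  Position 2: 'd' vs 'b' => differ
  Position 3: 'b' vs 'd' => differ
  Position 4: 'b' vs 'a' => differ
  Position 5: 'a' vs 'b' => differ
Total differences (Hamming distance): 5

5


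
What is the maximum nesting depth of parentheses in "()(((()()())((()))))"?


Input: "()(((()()())((()))))"
Tracking depth:
  Position 0 '(': depth becomes 1
  Position 1 ')': depth becomes 0
  Position 2 '(': depth becomes 1
  Position 3 '(': depth becomes 2
  Position 4 '(': depth becomes 3
  Position 5 '(': depth becomes 4
  Position 6 ')': depth becomes 3
  Position 7 '(': depth becomes 4
  Position 8 ')': depth becomes 3
  Position 9 '(': depth becomes 4
  Position 10 ')': depth becomes 3
  Position 11 ')': depth becomes 2
  Position 12 '(': depth becomes 3
  Position 13 '(': depth becomes 4
  Position 14 '(': depth becomes 5
  Position 15 ')': depth becomes 4
  Position 16 ')': depth becomes 3
  Position 17 ')': depth becomes 2
  Position 18 ')': depth becomes 1
  Position 19 ')': depth becomes 0
Maximum depth reached: 5

5


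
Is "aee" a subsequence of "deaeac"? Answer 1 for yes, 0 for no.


Check if "aee" is a subsequence of "deaeac"
Greedy scan:
  Position 0 ('d'): no match needed
  Position 1 ('e'): no match needed
  Position 2 ('a'): matches sub[0] = 'a'
  Position 3 ('e'): matches sub[1] = 'e'
  Position 4 ('a'): no match needed
  Position 5 ('c'): no match needed
Only matched 2/3 characters => not a subsequence

0


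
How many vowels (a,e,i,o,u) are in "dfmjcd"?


Input: dfmjcd
Checking each character:
  'd' at position 0: consonant
  'f' at position 1: consonant
  'm' at position 2: consonant
  'j' at position 3: consonant
  'c' at position 4: consonant
  'd' at position 5: consonant
Total vowels: 0

0


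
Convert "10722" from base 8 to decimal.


Input: "10722" in base 8
Positional expansion:
  Digit '1' (value 1) x 8^4 = 4096
  Digit '0' (value 0) x 8^3 = 0
  Digit '7' (value 7) x 8^2 = 448
  Digit '2' (value 2) x 8^1 = 16
  Digit '2' (value 2) x 8^0 = 2
Sum = 4562

4562


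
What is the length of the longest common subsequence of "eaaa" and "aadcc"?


LCS of "eaaa" and "aadcc"
DP table:
           a    a    d    c    c
      0    0    0    0    0    0
  e   0    0    0    0    0    0
  a   0    1    1    1    1    1
  a   0    1    2    2    2    2
  a   0    1    2    2    2    2
LCS length = dp[4][5] = 2

2


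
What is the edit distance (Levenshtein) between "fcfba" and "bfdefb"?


Computing edit distance: "fcfba" -> "bfdefb"
DP table:
           b    f    d    e    f    b
      0    1    2    3    4    5    6
  f   1    1    1    2    3    4    5
  c   2    2    2    2    3    4    5
  f   3    3    2    3    3    3    4
  b   4    3    3    3    4    4    3
  a   5    4    4    4    4    5    4
Edit distance = dp[5][6] = 4

4


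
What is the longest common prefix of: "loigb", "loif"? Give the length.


Words: loigb, loif
  Position 0: all 'l' => match
  Position 1: all 'o' => match
  Position 2: all 'i' => match
  Position 3: ('g', 'f') => mismatch, stop
LCP = "loi" (length 3)

3


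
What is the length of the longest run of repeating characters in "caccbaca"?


Input: "caccbaca"
Scanning for longest run:
  Position 1 ('a'): new char, reset run to 1
  Position 2 ('c'): new char, reset run to 1
  Position 3 ('c'): continues run of 'c', length=2
  Position 4 ('b'): new char, reset run to 1
  Position 5 ('a'): new char, reset run to 1
  Position 6 ('c'): new char, reset run to 1
  Position 7 ('a'): new char, reset run to 1
Longest run: 'c' with length 2

2


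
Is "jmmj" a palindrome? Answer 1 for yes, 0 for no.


Input: jmmj
Reversed: jmmj
  Compare pos 0 ('j') with pos 3 ('j'): match
  Compare pos 1 ('m') with pos 2 ('m'): match
Result: palindrome

1


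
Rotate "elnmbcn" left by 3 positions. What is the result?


Input: "elnmbcn", rotate left by 3
First 3 characters: "eln"
Remaining characters: "mbcn"
Concatenate remaining + first: "mbcn" + "eln" = "mbcneln"

mbcneln


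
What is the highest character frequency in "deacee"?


Input: deacee
Character counts:
  'a': 1
  'c': 1
  'd': 1
  'e': 3
Maximum frequency: 3

3


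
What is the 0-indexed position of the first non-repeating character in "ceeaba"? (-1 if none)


Input: ceeaba
Character frequencies:
  'a': 2
  'b': 1
  'c': 1
  'e': 2
Scanning left to right for freq == 1:
  Position 0 ('c'): unique! => answer = 0

0


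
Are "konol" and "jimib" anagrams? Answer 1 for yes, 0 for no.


Strings: "konol", "jimib"
Sorted first:  klnoo
Sorted second: biijm
Differ at position 0: 'k' vs 'b' => not anagrams

0


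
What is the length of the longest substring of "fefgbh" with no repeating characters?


Input: "fefgbh"
Sliding window (track last position of each char):
  Position 0 ('f'): window [0,0] length 1 -- new best
  Position 1 ('e'): window [0,1] length 2 -- new best
  Position 2 ('f'): repeat (last at 0), move window start to 1
  Position 2 ('f'): window [1,2] length 2
  Position 3 ('g'): window [1,3] length 3 -- new best
  Position 4 ('b'): window [1,4] length 4 -- new best
  Position 5 ('h'): window [1,5] length 5 -- new best
Longest substring with no repeats: "efgbh" with length 5

5


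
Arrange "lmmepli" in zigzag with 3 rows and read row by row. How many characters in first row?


Zigzag "lmmepli" into 3 rows:
Placing characters:
  'l' => row 0
  'm' => row 1
  'm' => row 2
  'e' => row 1
  'p' => row 0
  'l' => row 1
  'i' => row 2
Rows:
  Row 0: "lp"
  Row 1: "mel"
  Row 2: "mi"
First row length: 2

2


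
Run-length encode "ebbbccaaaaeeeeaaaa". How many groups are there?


Input: ebbbccaaaaeeeeaaaa
Scanning for consecutive runs:
  Group 1: 'e' x 1 (positions 0-0)
  Group 2: 'b' x 3 (positions 1-3)
  Group 3: 'c' x 2 (positions 4-5)
  Group 4: 'a' x 4 (positions 6-9)
  Group 5: 'e' x 4 (positions 10-13)
  Group 6: 'a' x 4 (positions 14-17)
Total groups: 6

6


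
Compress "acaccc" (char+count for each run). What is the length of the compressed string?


Input: acaccc
Runs:
  'a' x 1 => "a1"
  'c' x 1 => "c1"
  'a' x 1 => "a1"
  'c' x 3 => "c3"
Compressed: "a1c1a1c3"
Compressed length: 8

8


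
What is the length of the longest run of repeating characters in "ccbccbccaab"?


Input: "ccbccbccaab"
Scanning for longest run:
  Position 1 ('c'): continues run of 'c', length=2
  Position 2 ('b'): new char, reset run to 1
  Position 3 ('c'): new char, reset run to 1
  Position 4 ('c'): continues run of 'c', length=2
  Position 5 ('b'): new char, reset run to 1
  Position 6 ('c'): new char, reset run to 1
  Position 7 ('c'): continues run of 'c', length=2
  Position 8 ('a'): new char, reset run to 1
  Position 9 ('a'): continues run of 'a', length=2
  Position 10 ('b'): new char, reset run to 1
Longest run: 'c' with length 2

2


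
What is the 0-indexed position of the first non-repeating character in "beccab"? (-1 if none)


Input: beccab
Character frequencies:
  'a': 1
  'b': 2
  'c': 2
  'e': 1
Scanning left to right for freq == 1:
  Position 0 ('b'): freq=2, skip
  Position 1 ('e'): unique! => answer = 1

1


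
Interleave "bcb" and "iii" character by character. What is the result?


Interleaving "bcb" and "iii":
  Position 0: 'b' from first, 'i' from second => "bi"
  Position 1: 'c' from first, 'i' from second => "ci"
  Position 2: 'b' from first, 'i' from second => "bi"
Result: bicibi

bicibi


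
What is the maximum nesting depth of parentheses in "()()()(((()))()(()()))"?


Input: "()()()(((()))()(()()))"
Tracking depth:
  Position 0 '(': depth becomes 1
  Position 1 ')': depth becomes 0
  Position 2 '(': depth becomes 1
  Position 3 ')': depth becomes 0
  Position 4 '(': depth becomes 1
  Position 5 ')': depth becomes 0
  Position 6 '(': depth becomes 1
  Position 7 '(': depth becomes 2
  Position 8 '(': depth becomes 3
  Position 9 '(': depth becomes 4
  Position 10 ')': depth becomes 3
  Position 11 ')': depth becomes 2
  Position 12 ')': depth becomes 1
  Position 13 '(': depth becomes 2
  Position 14 ')': depth becomes 1
  Position 15 '(': depth becomes 2
  Position 16 '(': depth becomes 3
  Position 17 ')': depth becomes 2
  Position 18 '(': depth becomes 3
  Position 19 ')': depth becomes 2
  Position 20 ')': depth becomes 1
  Position 21 ')': depth becomes 0
Maximum depth reached: 4

4


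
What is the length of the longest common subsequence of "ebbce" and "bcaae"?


LCS of "ebbce" and "bcaae"
DP table:
           b    c    a    a    e
      0    0    0    0    0    0
  e   0    0    0    0    0    1
  b   0    1    1    1    1    1
  b   0    1    1    1    1    1
  c   0    1    2    2    2    2
  e   0    1    2    2    2    3
LCS length = dp[5][5] = 3

3


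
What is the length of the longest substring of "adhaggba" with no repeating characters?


Input: "adhaggba"
Sliding window (track last position of each char):
  Position 0 ('a'): window [0,0] length 1 -- new best
  Position 1 ('d'): window [0,1] length 2 -- new best
  Position 2 ('h'): window [0,2] length 3 -- new best
  Position 3 ('a'): repeat (last at 0), move window start to 1
  Position 3 ('a'): window [1,3] length 3
  Position 4 ('g'): window [1,4] length 4 -- new best
  Position 5 ('g'): repeat (last at 4), move window start to 5
  Position 5 ('g'): window [5,5] length 1
  Position 6 ('b'): window [5,6] length 2
  Position 7 ('a'): window [5,7] length 3
Longest substring with no repeats: "dhag" with length 4

4


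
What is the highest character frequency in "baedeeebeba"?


Input: baedeeebeba
Character counts:
  'a': 2
  'b': 3
  'd': 1
  'e': 5
Maximum frequency: 5

5


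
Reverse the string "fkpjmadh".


Input: fkpjmadh
Reading characters right to left:
  Position 7: 'h'
  Position 6: 'd'
  Position 5: 'a'
  Position 4: 'm'
  Position 3: 'j'
  Position 2: 'p'
  Position 1: 'k'
  Position 0: 'f'
Reversed: hdamjpkf

hdamjpkf


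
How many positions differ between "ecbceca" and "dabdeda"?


Comparing "ecbceca" and "dabdeda" position by position:
  Position 0: 'e' vs 'd' => DIFFER
  Position 1: 'c' vs 'a' => DIFFER
  Position 2: 'b' vs 'b' => same
  Position 3: 'c' vs 'd' => DIFFER
  Position 4: 'e' vs 'e' => same
  Position 5: 'c' vs 'd' => DIFFER
  Position 6: 'a' vs 'a' => same
Positions that differ: 4

4


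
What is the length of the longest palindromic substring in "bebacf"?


Input: "bebacf"
Checking substrings for palindromes:
  [0:3] "beb" (len 3) => palindrome
Longest palindromic substring: "beb" with length 3

3


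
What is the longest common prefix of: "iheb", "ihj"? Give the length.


Words: iheb, ihj
  Position 0: all 'i' => match
  Position 1: all 'h' => match
  Position 2: ('e', 'j') => mismatch, stop
LCP = "ih" (length 2)

2


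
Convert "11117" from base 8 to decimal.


Input: "11117" in base 8
Positional expansion:
  Digit '1' (value 1) x 8^4 = 4096
  Digit '1' (value 1) x 8^3 = 512
  Digit '1' (value 1) x 8^2 = 64
  Digit '1' (value 1) x 8^1 = 8
  Digit '7' (value 7) x 8^0 = 7
Sum = 4687

4687


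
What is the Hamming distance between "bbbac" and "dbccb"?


Comparing "bbbac" and "dbccb" position by position:
  Position 0: 'b' vs 'd' => differ
  Position 1: 'b' vs 'b' => same
  Position 2: 'b' vs 'c' => differ
  Position 3: 'a' vs 'c' => differ
  Position 4: 'c' vs 'b' => differ
Total differences (Hamming distance): 4

4


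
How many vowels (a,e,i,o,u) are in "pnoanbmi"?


Input: pnoanbmi
Checking each character:
  'p' at position 0: consonant
  'n' at position 1: consonant
  'o' at position 2: vowel (running total: 1)
  'a' at position 3: vowel (running total: 2)
  'n' at position 4: consonant
  'b' at position 5: consonant
  'm' at position 6: consonant
  'i' at position 7: vowel (running total: 3)
Total vowels: 3

3


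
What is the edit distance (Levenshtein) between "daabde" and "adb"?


Computing edit distance: "daabde" -> "adb"
DP table:
           a    d    b
      0    1    2    3
  d   1    1    1    2
  a   2    1    2    2
  a   3    2    2    3
  b   4    3    3    2
  d   5    4    3    3
  e   6    5    4    4
Edit distance = dp[6][3] = 4

4


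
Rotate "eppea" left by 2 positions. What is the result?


Input: "eppea", rotate left by 2
First 2 characters: "ep"
Remaining characters: "pea"
Concatenate remaining + first: "pea" + "ep" = "peaep"

peaep


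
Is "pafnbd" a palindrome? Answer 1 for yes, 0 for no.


Input: pafnbd
Reversed: dbnfap
  Compare pos 0 ('p') with pos 5 ('d'): MISMATCH
  Compare pos 1 ('a') with pos 4 ('b'): MISMATCH
  Compare pos 2 ('f') with pos 3 ('n'): MISMATCH
Result: not a palindrome

0


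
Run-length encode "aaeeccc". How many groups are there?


Input: aaeeccc
Scanning for consecutive runs:
  Group 1: 'a' x 2 (positions 0-1)
  Group 2: 'e' x 2 (positions 2-3)
  Group 3: 'c' x 3 (positions 4-6)
Total groups: 3

3


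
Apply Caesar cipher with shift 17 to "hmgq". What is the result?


Caesar cipher: shift "hmgq" by 17
  'h' (pos 7) + 17 = pos 24 = 'y'
  'm' (pos 12) + 17 = pos 3 = 'd'
  'g' (pos 6) + 17 = pos 23 = 'x'
  'q' (pos 16) + 17 = pos 7 = 'h'
Result: ydxh

ydxh


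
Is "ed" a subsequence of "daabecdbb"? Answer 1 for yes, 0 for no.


Check if "ed" is a subsequence of "daabecdbb"
Greedy scan:
  Position 0 ('d'): no match needed
  Position 1 ('a'): no match needed
  Position 2 ('a'): no match needed
  Position 3 ('b'): no match needed
  Position 4 ('e'): matches sub[0] = 'e'
  Position 5 ('c'): no match needed
  Position 6 ('d'): matches sub[1] = 'd'
  Position 7 ('b'): no match needed
  Position 8 ('b'): no match needed
All 2 characters matched => is a subsequence

1


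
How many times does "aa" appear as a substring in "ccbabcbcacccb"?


Searching for "aa" in "ccbabcbcacccb"
Scanning each position:
  Position 0: "cc" => no
  Position 1: "cb" => no
  Position 2: "ba" => no
  Position 3: "ab" => no
  Position 4: "bc" => no
  Position 5: "cb" => no
  Position 6: "bc" => no
  Position 7: "ca" => no
  Position 8: "ac" => no
  Position 9: "cc" => no
  Position 10: "cc" => no
  Position 11: "cb" => no
Total occurrences: 0

0


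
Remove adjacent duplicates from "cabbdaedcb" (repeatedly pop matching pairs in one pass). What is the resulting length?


Input: cabbdaedcb
Stack-based adjacent duplicate removal:
  Read 'c': push. Stack: c
  Read 'a': push. Stack: ca
  Read 'b': push. Stack: cab
  Read 'b': matches stack top 'b' => pop. Stack: ca
  Read 'd': push. Stack: cad
  Read 'a': push. Stack: cada
  Read 'e': push. Stack: cadae
  Read 'd': push. Stack: cadaed
  Read 'c': push. Stack: cadaedc
  Read 'b': push. Stack: cadaedcb
Final stack: "cadaedcb" (length 8)

8


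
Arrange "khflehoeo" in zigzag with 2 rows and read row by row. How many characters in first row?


Zigzag "khflehoeo" into 2 rows:
Placing characters:
  'k' => row 0
  'h' => row 1
  'f' => row 0
  'l' => row 1
  'e' => row 0
  'h' => row 1
  'o' => row 0
  'e' => row 1
  'o' => row 0
Rows:
  Row 0: "kfeoo"
  Row 1: "hlhe"
First row length: 5

5


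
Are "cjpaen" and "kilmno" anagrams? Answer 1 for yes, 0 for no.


Strings: "cjpaen", "kilmno"
Sorted first:  acejnp
Sorted second: iklmno
Differ at position 0: 'a' vs 'i' => not anagrams

0


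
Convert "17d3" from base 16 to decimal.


Input: "17d3" in base 16
Positional expansion:
  Digit '1' (value 1) x 16^3 = 4096
  Digit '7' (value 7) x 16^2 = 1792
  Digit 'd' (value 13) x 16^1 = 208
  Digit '3' (value 3) x 16^0 = 3
Sum = 6099

6099


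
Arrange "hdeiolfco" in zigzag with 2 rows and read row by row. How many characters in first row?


Zigzag "hdeiolfco" into 2 rows:
Placing characters:
  'h' => row 0
  'd' => row 1
  'e' => row 0
  'i' => row 1
  'o' => row 0
  'l' => row 1
  'f' => row 0
  'c' => row 1
  'o' => row 0
Rows:
  Row 0: "heofo"
  Row 1: "dilc"
First row length: 5

5


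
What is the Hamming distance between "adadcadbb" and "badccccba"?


Comparing "adadcadbb" and "badccccba" position by position:
  Position 0: 'a' vs 'b' => differ
  Position 1: 'd' vs 'a' => differ
  Position 2: 'a' vs 'd' => differ
  Position 3: 'd' vs 'c' => differ
  Position 4: 'c' vs 'c' => same
  Position 5: 'a' vs 'c' => differ
  Position 6: 'd' vs 'c' => differ
  Position 7: 'b' vs 'b' => same
  Position 8: 'b' vs 'a' => differ
Total differences (Hamming distance): 7

7


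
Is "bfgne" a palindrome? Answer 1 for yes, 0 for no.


Input: bfgne
Reversed: engfb
  Compare pos 0 ('b') with pos 4 ('e'): MISMATCH
  Compare pos 1 ('f') with pos 3 ('n'): MISMATCH
Result: not a palindrome

0


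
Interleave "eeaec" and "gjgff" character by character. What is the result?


Interleaving "eeaec" and "gjgff":
  Position 0: 'e' from first, 'g' from second => "eg"
  Position 1: 'e' from first, 'j' from second => "ej"
  Position 2: 'a' from first, 'g' from second => "ag"
  Position 3: 'e' from first, 'f' from second => "ef"
  Position 4: 'c' from first, 'f' from second => "cf"
Result: egejagefcf

egejagefcf


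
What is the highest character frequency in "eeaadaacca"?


Input: eeaadaacca
Character counts:
  'a': 5
  'c': 2
  'd': 1
  'e': 2
Maximum frequency: 5

5


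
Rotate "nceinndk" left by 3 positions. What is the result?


Input: "nceinndk", rotate left by 3
First 3 characters: "nce"
Remaining characters: "inndk"
Concatenate remaining + first: "inndk" + "nce" = "inndknce"

inndknce


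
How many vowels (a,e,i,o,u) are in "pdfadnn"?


Input: pdfadnn
Checking each character:
  'p' at position 0: consonant
  'd' at position 1: consonant
  'f' at position 2: consonant
  'a' at position 3: vowel (running total: 1)
  'd' at position 4: consonant
  'n' at position 5: consonant
  'n' at position 6: consonant
Total vowels: 1

1


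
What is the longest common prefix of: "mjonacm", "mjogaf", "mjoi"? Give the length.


Words: mjonacm, mjogaf, mjoi
  Position 0: all 'm' => match
  Position 1: all 'j' => match
  Position 2: all 'o' => match
  Position 3: ('n', 'g', 'i') => mismatch, stop
LCP = "mjo" (length 3)

3


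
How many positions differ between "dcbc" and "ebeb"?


Comparing "dcbc" and "ebeb" position by position:
  Position 0: 'd' vs 'e' => DIFFER
  Position 1: 'c' vs 'b' => DIFFER
  Position 2: 'b' vs 'e' => DIFFER
  Position 3: 'c' vs 'b' => DIFFER
Positions that differ: 4

4


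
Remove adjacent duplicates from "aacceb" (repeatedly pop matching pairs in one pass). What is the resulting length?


Input: aacceb
Stack-based adjacent duplicate removal:
  Read 'a': push. Stack: a
  Read 'a': matches stack top 'a' => pop. Stack: (empty)
  Read 'c': push. Stack: c
  Read 'c': matches stack top 'c' => pop. Stack: (empty)
  Read 'e': push. Stack: e
  Read 'b': push. Stack: eb
Final stack: "eb" (length 2)

2


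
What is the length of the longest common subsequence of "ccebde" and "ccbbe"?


LCS of "ccebde" and "ccbbe"
DP table:
           c    c    b    b    e
      0    0    0    0    0    0
  c   0    1    1    1    1    1
  c   0    1    2    2    2    2
  e   0    1    2    2    2    3
  b   0    1    2    3    3    3
  d   0    1    2    3    3    3
  e   0    1    2    3    3    4
LCS length = dp[6][5] = 4

4


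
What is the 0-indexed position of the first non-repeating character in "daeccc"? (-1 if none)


Input: daeccc
Character frequencies:
  'a': 1
  'c': 3
  'd': 1
  'e': 1
Scanning left to right for freq == 1:
  Position 0 ('d'): unique! => answer = 0

0


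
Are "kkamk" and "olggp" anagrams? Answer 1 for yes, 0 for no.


Strings: "kkamk", "olggp"
Sorted first:  akkkm
Sorted second: gglop
Differ at position 0: 'a' vs 'g' => not anagrams

0


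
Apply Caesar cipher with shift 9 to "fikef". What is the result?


Caesar cipher: shift "fikef" by 9
  'f' (pos 5) + 9 = pos 14 = 'o'
  'i' (pos 8) + 9 = pos 17 = 'r'
  'k' (pos 10) + 9 = pos 19 = 't'
  'e' (pos 4) + 9 = pos 13 = 'n'
  'f' (pos 5) + 9 = pos 14 = 'o'
Result: ortno

ortno


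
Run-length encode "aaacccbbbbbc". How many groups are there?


Input: aaacccbbbbbc
Scanning for consecutive runs:
  Group 1: 'a' x 3 (positions 0-2)
  Group 2: 'c' x 3 (positions 3-5)
  Group 3: 'b' x 5 (positions 6-10)
  Group 4: 'c' x 1 (positions 11-11)
Total groups: 4

4


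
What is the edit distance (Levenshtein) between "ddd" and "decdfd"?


Computing edit distance: "ddd" -> "decdfd"
DP table:
           d    e    c    d    f    d
      0    1    2    3    4    5    6
  d   1    0    1    2    3    4    5
  d   2    1    1    2    2    3    4
  d   3    2    2    2    2    3    3
Edit distance = dp[3][6] = 3

3


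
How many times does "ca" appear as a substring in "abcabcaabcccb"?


Searching for "ca" in "abcabcaabcccb"
Scanning each position:
  Position 0: "ab" => no
  Position 1: "bc" => no
  Position 2: "ca" => MATCH
  Position 3: "ab" => no
  Position 4: "bc" => no
  Position 5: "ca" => MATCH
  Position 6: "aa" => no
  Position 7: "ab" => no
  Position 8: "bc" => no
  Position 9: "cc" => no
  Position 10: "cc" => no
  Position 11: "cb" => no
Total occurrences: 2

2


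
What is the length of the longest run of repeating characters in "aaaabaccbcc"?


Input: "aaaabaccbcc"
Scanning for longest run:
  Position 1 ('a'): continues run of 'a', length=2
  Position 2 ('a'): continues run of 'a', length=3
  Position 3 ('a'): continues run of 'a', length=4
  Position 4 ('b'): new char, reset run to 1
  Position 5 ('a'): new char, reset run to 1
  Position 6 ('c'): new char, reset run to 1
  Position 7 ('c'): continues run of 'c', length=2
  Position 8 ('b'): new char, reset run to 1
  Position 9 ('c'): new char, reset run to 1
  Position 10 ('c'): continues run of 'c', length=2
Longest run: 'a' with length 4

4


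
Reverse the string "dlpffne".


Input: dlpffne
Reading characters right to left:
  Position 6: 'e'
  Position 5: 'n'
  Position 4: 'f'
  Position 3: 'f'
  Position 2: 'p'
  Position 1: 'l'
  Position 0: 'd'
Reversed: enffpld

enffpld


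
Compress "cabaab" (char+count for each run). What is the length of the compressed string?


Input: cabaab
Runs:
  'c' x 1 => "c1"
  'a' x 1 => "a1"
  'b' x 1 => "b1"
  'a' x 2 => "a2"
  'b' x 1 => "b1"
Compressed: "c1a1b1a2b1"
Compressed length: 10

10


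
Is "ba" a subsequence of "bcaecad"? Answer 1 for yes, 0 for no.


Check if "ba" is a subsequence of "bcaecad"
Greedy scan:
  Position 0 ('b'): matches sub[0] = 'b'
  Position 1 ('c'): no match needed
  Position 2 ('a'): matches sub[1] = 'a'
  Position 3 ('e'): no match needed
  Position 4 ('c'): no match needed
  Position 5 ('a'): no match needed
  Position 6 ('d'): no match needed
All 2 characters matched => is a subsequence

1


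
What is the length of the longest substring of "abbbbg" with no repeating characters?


Input: "abbbbg"
Sliding window (track last position of each char):
  Position 0 ('a'): window [0,0] length 1 -- new best
  Position 1 ('b'): window [0,1] length 2 -- new best
  Position 2 ('b'): repeat (last at 1), move window start to 2
  Position 2 ('b'): window [2,2] length 1
  Position 3 ('b'): repeat (last at 2), move window start to 3
  Position 3 ('b'): window [3,3] length 1
  Position 4 ('b'): repeat (last at 3), move window start to 4
  Position 4 ('b'): window [4,4] length 1
  Position 5 ('g'): window [4,5] length 2
Longest substring with no repeats: "ab" with length 2

2


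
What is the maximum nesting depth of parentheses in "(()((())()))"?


Input: "(()((())()))"
Tracking depth:
  Position 0 '(': depth becomes 1
  Position 1 '(': depth becomes 2
  Position 2 ')': depth becomes 1
  Position 3 '(': depth becomes 2
  Position 4 '(': depth becomes 3
  Position 5 '(': depth becomes 4
  Position 6 ')': depth becomes 3
  Position 7 ')': depth becomes 2
  Position 8 '(': depth becomes 3
  Position 9 ')': depth becomes 2
  Position 10 ')': depth becomes 1
  Position 11 ')': depth becomes 0
Maximum depth reached: 4

4


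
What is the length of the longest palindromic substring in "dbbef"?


Input: "dbbef"
Checking substrings for palindromes:
  [1:3] "bb" (len 2) => palindrome
Longest palindromic substring: "bb" with length 2

2


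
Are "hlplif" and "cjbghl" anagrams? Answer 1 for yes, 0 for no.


Strings: "hlplif", "cjbghl"
Sorted first:  fhillp
Sorted second: bcghjl
Differ at position 0: 'f' vs 'b' => not anagrams

0


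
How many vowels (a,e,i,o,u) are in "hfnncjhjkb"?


Input: hfnncjhjkb
Checking each character:
  'h' at position 0: consonant
  'f' at position 1: consonant
  'n' at position 2: consonant
  'n' at position 3: consonant
  'c' at position 4: consonant
  'j' at position 5: consonant
  'h' at position 6: consonant
  'j' at position 7: consonant
  'k' at position 8: consonant
  'b' at position 9: consonant
Total vowels: 0

0


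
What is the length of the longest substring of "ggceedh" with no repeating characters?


Input: "ggceedh"
Sliding window (track last position of each char):
  Position 0 ('g'): window [0,0] length 1 -- new best
  Position 1 ('g'): repeat (last at 0), move window start to 1
  Position 1 ('g'): window [1,1] length 1
  Position 2 ('c'): window [1,2] length 2 -- new best
  Position 3 ('e'): window [1,3] length 3 -- new best
  Position 4 ('e'): repeat (last at 3), move window start to 4
  Position 4 ('e'): window [4,4] length 1
  Position 5 ('d'): window [4,5] length 2
  Position 6 ('h'): window [4,6] length 3
Longest substring with no repeats: "gce" with length 3

3


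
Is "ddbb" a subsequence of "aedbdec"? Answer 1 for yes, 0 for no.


Check if "ddbb" is a subsequence of "aedbdec"
Greedy scan:
  Position 0 ('a'): no match needed
  Position 1 ('e'): no match needed
  Position 2 ('d'): matches sub[0] = 'd'
  Position 3 ('b'): no match needed
  Position 4 ('d'): matches sub[1] = 'd'
  Position 5 ('e'): no match needed
  Position 6 ('c'): no match needed
Only matched 2/4 characters => not a subsequence

0


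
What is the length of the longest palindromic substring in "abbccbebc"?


Input: "abbccbebc"
Checking substrings for palindromes:
  [4:9] "cbebc" (len 5) => palindrome
  [2:6] "bccb" (len 4) => palindrome
  [5:8] "beb" (len 3) => palindrome
  [1:3] "bb" (len 2) => palindrome
  [3:5] "cc" (len 2) => palindrome
Longest palindromic substring: "cbebc" with length 5

5


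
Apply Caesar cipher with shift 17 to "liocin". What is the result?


Caesar cipher: shift "liocin" by 17
  'l' (pos 11) + 17 = pos 2 = 'c'
  'i' (pos 8) + 17 = pos 25 = 'z'
  'o' (pos 14) + 17 = pos 5 = 'f'
  'c' (pos 2) + 17 = pos 19 = 't'
  'i' (pos 8) + 17 = pos 25 = 'z'
  'n' (pos 13) + 17 = pos 4 = 'e'
Result: czftze

czftze


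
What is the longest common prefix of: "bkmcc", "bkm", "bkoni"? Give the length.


Words: bkmcc, bkm, bkoni
  Position 0: all 'b' => match
  Position 1: all 'k' => match
  Position 2: ('m', 'm', 'o') => mismatch, stop
LCP = "bk" (length 2)

2


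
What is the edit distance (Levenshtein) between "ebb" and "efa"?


Computing edit distance: "ebb" -> "efa"
DP table:
           e    f    a
      0    1    2    3
  e   1    0    1    2
  b   2    1    1    2
  b   3    2    2    2
Edit distance = dp[3][3] = 2

2


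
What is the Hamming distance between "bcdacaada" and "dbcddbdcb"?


Comparing "bcdacaada" and "dbcddbdcb" position by position:
  Position 0: 'b' vs 'd' => differ
  Position 1: 'c' vs 'b' => differ
  Position 2: 'd' vs 'c' => differ
  Position 3: 'a' vs 'd' => differ
  Position 4: 'c' vs 'd' => differ
  Position 5: 'a' vs 'b' => differ
  Position 6: 'a' vs 'd' => differ
  Position 7: 'd' vs 'c' => differ
  Position 8: 'a' vs 'b' => differ
Total differences (Hamming distance): 9

9


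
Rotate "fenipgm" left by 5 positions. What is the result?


Input: "fenipgm", rotate left by 5
First 5 characters: "fenip"
Remaining characters: "gm"
Concatenate remaining + first: "gm" + "fenip" = "gmfenip"

gmfenip


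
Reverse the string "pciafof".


Input: pciafof
Reading characters right to left:
  Position 6: 'f'
  Position 5: 'o'
  Position 4: 'f'
  Position 3: 'a'
  Position 2: 'i'
  Position 1: 'c'
  Position 0: 'p'
Reversed: fofaicp

fofaicp


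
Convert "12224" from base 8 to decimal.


Input: "12224" in base 8
Positional expansion:
  Digit '1' (value 1) x 8^4 = 4096
  Digit '2' (value 2) x 8^3 = 1024
  Digit '2' (value 2) x 8^2 = 128
  Digit '2' (value 2) x 8^1 = 16
  Digit '4' (value 4) x 8^0 = 4
Sum = 5268

5268


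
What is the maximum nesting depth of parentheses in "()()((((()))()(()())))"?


Input: "()()((((()))()(()())))"
Tracking depth:
  Position 0 '(': depth becomes 1
  Position 1 ')': depth becomes 0
  Position 2 '(': depth becomes 1
  Position 3 ')': depth becomes 0
  Position 4 '(': depth becomes 1
  Position 5 '(': depth becomes 2
  Position 6 '(': depth becomes 3
  Position 7 '(': depth becomes 4
  Position 8 '(': depth becomes 5
  Position 9 ')': depth becomes 4
  Position 10 ')': depth becomes 3
  Position 11 ')': depth becomes 2
  Position 12 '(': depth becomes 3
  Position 13 ')': depth becomes 2
  Position 14 '(': depth becomes 3
  Position 15 '(': depth becomes 4
  Position 16 ')': depth becomes 3
  Position 17 '(': depth becomes 4
  Position 18 ')': depth becomes 3
  Position 19 ')': depth becomes 2
  Position 20 ')': depth becomes 1
  Position 21 ')': depth becomes 0
Maximum depth reached: 5

5
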